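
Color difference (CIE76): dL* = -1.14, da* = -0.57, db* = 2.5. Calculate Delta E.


Formula: Delta E = sqrt(dL*^2 + da*^2 + db*^2)
Step 1: dL*^2 = (-1.14)^2 = 1.2996
Step 2: da*^2 = (-0.57)^2 = 0.3249
Step 3: db*^2 = 2.5^2 = 6.25
Step 4: Sum = 1.2996 + 0.3249 + 6.25 = 7.8745
Step 5: Delta E = sqrt(7.8745) = 2.81

2.81 Delta E


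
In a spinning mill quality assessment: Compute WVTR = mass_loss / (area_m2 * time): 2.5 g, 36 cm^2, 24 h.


Formula: WVTR = mass_loss / (area * time)
Step 1: Convert area: 36 cm^2 = 0.0036 m^2
Step 2: WVTR = 2.5 g / (0.0036 m^2 * 24 h)
Step 3: WVTR = 2.5 / 0.0864 = 28.9 g/m^2/h

28.9 g/m^2/h


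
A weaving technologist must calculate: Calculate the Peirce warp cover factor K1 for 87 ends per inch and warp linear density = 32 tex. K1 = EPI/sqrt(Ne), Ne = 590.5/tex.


Formula: K1 = EPI / sqrt(Ne), with Ne = 590.5 / tex_warp
Step 1: Ne = 590.5 / 32 = 18.453
Step 2: sqrt(Ne) = sqrt(18.453) = 4.2957
Step 3: K1 = 87 / 4.2957 = 20.3

20.3


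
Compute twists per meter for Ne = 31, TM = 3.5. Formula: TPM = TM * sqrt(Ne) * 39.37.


Formula: TPM = TM * sqrt(Ne) * 39.37
Step 1: sqrt(Ne) = sqrt(31) = 5.5678
Step 2: TM * sqrt(Ne) = 3.5 * 5.5678 = 19.4873
Step 3: TPM = 19.4873 * 39.37 = 767 twists/m

767 twists/m


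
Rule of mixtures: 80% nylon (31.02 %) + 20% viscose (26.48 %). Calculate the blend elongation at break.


Formula: Blend property = (fraction_A * property_A) + (fraction_B * property_B)
Step 1: Contribution A = 80/100 * 31.02 % = 24.816 %
Step 2: Contribution B = 20/100 * 26.48 % = 5.296 %
Step 3: Blend elongation at break = 24.816 + 5.296 = 30.112 %

30.112 %


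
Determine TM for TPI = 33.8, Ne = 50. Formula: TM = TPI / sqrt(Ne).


Formula: TM = TPI / sqrt(Ne)
Step 1: sqrt(Ne) = sqrt(50) = 7.0711
Step 2: TM = 33.8 / 7.0711 = 4.78

4.78 TM


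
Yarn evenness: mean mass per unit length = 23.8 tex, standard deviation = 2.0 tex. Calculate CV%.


Formula: CV% = (standard deviation / mean) * 100
Step 1: Ratio = 2.0 / 23.8 = 0.084034
Step 2: CV% = 0.084034 * 100 = 8.4034% ≈ 8.4%

8.4%


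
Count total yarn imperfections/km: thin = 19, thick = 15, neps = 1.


Formula: Total = thin places + thick places + neps
Total = 19 + 15 + 1
Total = 35 imperfections/km

35 imperfections/km


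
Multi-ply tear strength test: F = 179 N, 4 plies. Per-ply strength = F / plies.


Formula: Per-ply strength = Total force / Number of plies
Per-ply = 179 N / 4
Per-ply = 44.75 N

44.75 N


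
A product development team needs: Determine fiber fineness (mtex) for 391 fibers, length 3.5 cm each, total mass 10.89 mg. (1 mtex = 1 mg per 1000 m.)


Formula: fineness (mtex) = mass (mg) / total length (km) = (mass_mg / total_length_m) * 1000
Step 1: Convert fiber length: 3.5 cm = 0.035 m
Step 2: Total fiber length = 391 * 0.035 = 13.685 m
Step 3: Linear density = 10.89 mg / 13.685 m = 0.7958 mg/m
Step 4: fineness = 0.7958 * 1000 = 795.8 mtex

795.8 mtex


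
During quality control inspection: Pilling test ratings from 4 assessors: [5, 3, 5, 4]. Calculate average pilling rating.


Formula: Mean = sum / count
Sum = 5 + 3 + 5 + 4 = 17
Mean = 17 / 4 = 4.3

4.3


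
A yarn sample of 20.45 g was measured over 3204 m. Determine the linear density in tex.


Formula: Tex = (mass_g / length_m) * 1000
Substituting: Tex = (20.45 / 3204) * 1000
Intermediate: 20.45 / 3204 = 0.00638265 g/m
Tex = 0.00638265 * 1000 = 6.38 tex

6.38 tex


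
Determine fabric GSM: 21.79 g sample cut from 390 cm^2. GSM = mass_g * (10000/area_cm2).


Formula: GSM = mass_g / area_m2
Step 1: Convert area: 390 cm^2 = 390 / 10000 = 0.039 m^2
Step 2: GSM = 21.79 g / 0.039 m^2 = 558.7 g/m^2

558.7 g/m^2


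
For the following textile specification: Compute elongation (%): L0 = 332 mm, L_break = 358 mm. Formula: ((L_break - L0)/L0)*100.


Formula: Elongation (%) = ((L_break - L0) / L0) * 100
Step 1: Extension = 358 - 332 = 26 mm
Step 2: Elongation = (26 / 332) * 100
Step 3: Elongation = 0.078313 * 100 = 7.8313% ≈ 7.8%

7.8%


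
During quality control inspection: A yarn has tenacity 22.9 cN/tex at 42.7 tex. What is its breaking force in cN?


Formula: Breaking force = Tenacity * Linear density
F = 22.9 cN/tex * 42.7 tex
F = 977.83 cN

977.83 cN


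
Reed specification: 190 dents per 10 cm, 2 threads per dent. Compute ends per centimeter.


Formula: EPC = (dents per 10 cm * ends per dent) / 10
Step 1: Total ends per 10 cm = 190 * 2 = 380
Step 2: EPC = 380 / 10 = 38.0 ends/cm

38.0 ends/cm


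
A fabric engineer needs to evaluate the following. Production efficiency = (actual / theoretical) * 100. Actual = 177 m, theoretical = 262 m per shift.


Formula: Efficiency% = (Actual output / Theoretical output) * 100
Efficiency% = (177 / 262) * 100
Efficiency% = 0.675573 * 100 = 67.5573% ≈ 67.6%

67.6%


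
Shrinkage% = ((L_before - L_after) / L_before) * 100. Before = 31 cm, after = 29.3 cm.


Formula: Shrinkage% = ((L_before - L_after) / L_before) * 100
Step 1: Shrinkage = 31 - 29.3 = 1.7 cm
Step 2: Shrinkage% = (1.7 / 31) * 100
Step 3: Shrinkage% = 0.054839 * 100 = 5.4839% ≈ 5.5%

5.5%


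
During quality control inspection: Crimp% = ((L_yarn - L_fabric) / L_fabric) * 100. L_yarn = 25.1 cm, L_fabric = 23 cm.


Formula: Crimp% = ((L_yarn - L_fabric) / L_fabric) * 100
Step 1: Extension = 25.1 - 23 = 2.1 cm
Step 2: Crimp% = (2.1 / 23) * 100
Step 3: Crimp% = 0.091304 * 100 = 9.1304% ≈ 9.1%

9.1%


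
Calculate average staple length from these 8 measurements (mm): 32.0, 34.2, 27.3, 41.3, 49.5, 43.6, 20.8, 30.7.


Formula: Mean = sum of lengths / count
Sum = 32.0 + 34.2 + 27.3 + 41.3 + 49.5 + 43.6 + 20.8 + 30.7
Sum = 279.4 mm
Mean = 279.4 / 8 = 34.93 mm

34.93 mm


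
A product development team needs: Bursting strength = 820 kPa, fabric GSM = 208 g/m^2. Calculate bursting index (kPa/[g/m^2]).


Formula: Bursting Index = Bursting Strength / Fabric GSM
BI = 820 kPa / 208 g/m^2
BI = 3.942 kPa/(g/m^2)

3.942 kPa/(g/m^2)


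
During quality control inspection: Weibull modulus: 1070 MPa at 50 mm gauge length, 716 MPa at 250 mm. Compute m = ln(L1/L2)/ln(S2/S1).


Formula: m = ln(L1/L2) / ln(S2/S1)
Step 1: ln(L1/L2) = ln(50/250) = -1.60944
Step 2: S2/S1 = 716/1070 = 0.66916
Step 3: ln(S2/S1) = ln(0.66916) = -0.40173
Step 4: m = -1.60944 / -0.40173 = 4.01

4.01 (Weibull m)


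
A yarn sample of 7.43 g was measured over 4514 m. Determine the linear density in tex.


Formula: Tex = (mass_g / length_m) * 1000
Substituting: Tex = (7.43 / 4514) * 1000
Intermediate: 7.43 / 4514 = 0.00164599 g/m
Tex = 0.00164599 * 1000 = 1.65 tex

1.65 tex


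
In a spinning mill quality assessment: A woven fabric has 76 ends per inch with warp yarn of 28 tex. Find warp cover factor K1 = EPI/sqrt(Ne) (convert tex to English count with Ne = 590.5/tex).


Formula: K1 = EPI / sqrt(Ne), with Ne = 590.5 / tex_warp
Step 1: Ne = 590.5 / 28 = 21.089
Step 2: sqrt(Ne) = sqrt(21.089) = 4.5923
Step 3: K1 = 76 / 4.5923 = 16.5

16.5


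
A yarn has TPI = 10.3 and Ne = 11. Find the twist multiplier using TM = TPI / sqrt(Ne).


Formula: TM = TPI / sqrt(Ne)
Step 1: sqrt(Ne) = sqrt(11) = 3.3166
Step 2: TM = 10.3 / 3.3166 = 3.11

3.11 TM


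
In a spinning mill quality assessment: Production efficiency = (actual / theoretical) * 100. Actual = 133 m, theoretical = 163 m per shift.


Formula: Efficiency% = (Actual output / Theoretical output) * 100
Efficiency% = (133 / 163) * 100
Efficiency% = 0.815951 * 100 = 81.5951% ≈ 81.6%

81.6%


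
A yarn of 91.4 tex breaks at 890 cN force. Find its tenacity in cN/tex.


Formula: Tenacity = Breaking force / Linear density
Tenacity = 890 cN / 91.4 tex
Tenacity = 9.74 cN/tex

9.74 cN/tex


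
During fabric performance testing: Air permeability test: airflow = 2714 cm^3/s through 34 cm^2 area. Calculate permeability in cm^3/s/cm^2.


Formula: Air Permeability = Airflow / Test Area
AP = 2714 cm^3/s / 34 cm^2
AP = 79.8 cm^3/s/cm^2

79.8 cm^3/s/cm^2


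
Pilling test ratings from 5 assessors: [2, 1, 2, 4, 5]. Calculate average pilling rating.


Formula: Mean = sum / count
Sum = 2 + 1 + 2 + 4 + 5 = 14
Mean = 14 / 5 = 2.8

2.8


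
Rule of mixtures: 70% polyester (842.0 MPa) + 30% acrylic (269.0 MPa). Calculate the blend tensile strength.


Formula: Blend property = (fraction_A * property_A) + (fraction_B * property_B)
Step 1: Contribution A = 70/100 * 842.0 MPa = 589.4 MPa
Step 2: Contribution B = 30/100 * 269.0 MPa = 80.7 MPa
Step 3: Blend tensile strength = 589.4 + 80.7 = 670.1 MPa

670.1 MPa


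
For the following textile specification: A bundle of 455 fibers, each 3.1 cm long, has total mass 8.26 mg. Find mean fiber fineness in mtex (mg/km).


Formula: fineness (mtex) = mass (mg) / total length (km) = (mass_mg / total_length_m) * 1000
Step 1: Convert fiber length: 3.1 cm = 0.031 m
Step 2: Total fiber length = 455 * 0.031 = 14.105 m
Step 3: Linear density = 8.26 mg / 14.105 m = 0.5856 mg/m
Step 4: fineness = 0.5856 * 1000 = 585.6 mtex

585.6 mtex


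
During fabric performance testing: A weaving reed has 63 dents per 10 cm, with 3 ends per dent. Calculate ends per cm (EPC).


Formula: EPC = (dents per 10 cm * ends per dent) / 10
Step 1: Total ends per 10 cm = 63 * 3 = 189
Step 2: EPC = 189 / 10 = 18.9 ends/cm

18.9 ends/cm


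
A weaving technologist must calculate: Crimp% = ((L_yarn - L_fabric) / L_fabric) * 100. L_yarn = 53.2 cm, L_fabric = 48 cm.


Formula: Crimp% = ((L_yarn - L_fabric) / L_fabric) * 100
Step 1: Extension = 53.2 - 48 = 5.2 cm
Step 2: Crimp% = (5.2 / 48) * 100
Step 3: Crimp% = 0.108333 * 100 = 10.8333% ≈ 10.8%

10.8%


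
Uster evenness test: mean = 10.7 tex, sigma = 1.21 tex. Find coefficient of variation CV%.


Formula: CV% = (standard deviation / mean) * 100
Step 1: Ratio = 1.21 / 10.7 = 0.113084
Step 2: CV% = 0.113084 * 100 = 11.3084% ≈ 11.3%

11.3%


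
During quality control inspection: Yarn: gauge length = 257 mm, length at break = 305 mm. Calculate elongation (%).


Formula: Elongation (%) = ((L_break - L0) / L0) * 100
Step 1: Extension = 305 - 257 = 48 mm
Step 2: Elongation = (48 / 257) * 100
Step 3: Elongation = 0.18677 * 100 = 18.677% ≈ 18.7%

18.7%


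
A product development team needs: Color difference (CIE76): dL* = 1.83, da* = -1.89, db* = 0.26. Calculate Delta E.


Formula: Delta E = sqrt(dL*^2 + da*^2 + db*^2)
Step 1: dL*^2 = 1.83^2 = 3.3489
Step 2: da*^2 = (-1.89)^2 = 3.5721
Step 3: db*^2 = 0.26^2 = 0.0676
Step 4: Sum = 3.3489 + 3.5721 + 0.0676 = 6.9886
Step 5: Delta E = sqrt(6.9886) = 2.64

2.64 Delta E


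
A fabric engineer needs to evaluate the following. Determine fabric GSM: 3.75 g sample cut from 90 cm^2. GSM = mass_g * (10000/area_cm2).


Formula: GSM = mass_g / area_m2
Step 1: Convert area: 90 cm^2 = 90 / 10000 = 0.009 m^2
Step 2: GSM = 3.75 g / 0.009 m^2 = 416.7 g/m^2

416.7 g/m^2


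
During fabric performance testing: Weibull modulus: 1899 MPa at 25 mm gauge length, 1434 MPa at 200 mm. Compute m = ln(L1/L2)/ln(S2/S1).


Formula: m = ln(L1/L2) / ln(S2/S1)
Step 1: ln(L1/L2) = ln(25/200) = -2.07944
Step 2: S2/S1 = 1434/1899 = 0.75513
Step 3: ln(S2/S1) = ln(0.75513) = -0.28087
Step 4: m = -2.07944 / -0.28087 = 7.40

7.40 (Weibull m)


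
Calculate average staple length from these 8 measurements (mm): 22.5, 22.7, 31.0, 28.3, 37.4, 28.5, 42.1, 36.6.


Formula: Mean = sum of lengths / count
Sum = 22.5 + 22.7 + 31.0 + 28.3 + 37.4 + 28.5 + 42.1 + 36.6
Sum = 249.1 mm
Mean = 249.1 / 8 = 31.14 mm

31.14 mm


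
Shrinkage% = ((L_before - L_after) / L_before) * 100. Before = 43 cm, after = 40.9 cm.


Formula: Shrinkage% = ((L_before - L_after) / L_before) * 100
Step 1: Shrinkage = 43 - 40.9 = 2.1 cm
Step 2: Shrinkage% = (2.1 / 43) * 100
Step 3: Shrinkage% = 0.048837 * 100 = 4.8837% ≈ 4.9%

4.9%


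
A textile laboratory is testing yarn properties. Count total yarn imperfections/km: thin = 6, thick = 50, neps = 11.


Formula: Total = thin places + thick places + neps
Total = 6 + 50 + 11
Total = 67 imperfections/km

67 imperfections/km


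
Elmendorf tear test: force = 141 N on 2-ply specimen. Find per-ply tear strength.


Formula: Per-ply strength = Total force / Number of plies
Per-ply = 141 N / 2
Per-ply = 70.5 N

70.5 N


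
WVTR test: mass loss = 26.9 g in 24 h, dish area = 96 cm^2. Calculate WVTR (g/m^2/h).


Formula: WVTR = mass_loss / (area * time)
Step 1: Convert area: 96 cm^2 = 0.0096 m^2
Step 2: WVTR = 26.9 g / (0.0096 m^2 * 24 h)
Step 3: WVTR = 26.9 / 0.2304 = 116.8 g/m^2/h

116.8 g/m^2/h


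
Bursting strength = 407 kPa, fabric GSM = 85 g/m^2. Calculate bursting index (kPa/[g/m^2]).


Formula: Bursting Index = Bursting Strength / Fabric GSM
BI = 407 kPa / 85 g/m^2
BI = 4.788 kPa/(g/m^2)

4.788 kPa/(g/m^2)


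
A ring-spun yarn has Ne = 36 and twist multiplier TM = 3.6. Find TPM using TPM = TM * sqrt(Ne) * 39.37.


Formula: TPM = TM * sqrt(Ne) * 39.37
Step 1: sqrt(Ne) = sqrt(36) = 6
Step 2: TM * sqrt(Ne) = 3.6 * 6 = 21.6
Step 3: TPM = 21.6 * 39.37 = 850 twists/m

850 twists/m


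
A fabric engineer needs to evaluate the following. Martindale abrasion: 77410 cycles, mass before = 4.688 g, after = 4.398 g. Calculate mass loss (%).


Formula: Mass loss% = ((m_before - m_after) / m_before) * 100
Step 1: Mass loss = 4.688 - 4.398 = 0.29 g
Step 2: Ratio = 0.29 / 4.688 = 0.0618601
Step 3: Mass loss% = 0.0618601 * 100 = 6.18601% ≈ 6.19%

6.19%


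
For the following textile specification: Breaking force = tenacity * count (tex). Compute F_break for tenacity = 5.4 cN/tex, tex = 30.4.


Formula: Breaking force = Tenacity * Linear density
F = 5.4 cN/tex * 30.4 tex
F = 164.16 cN

164.16 cN


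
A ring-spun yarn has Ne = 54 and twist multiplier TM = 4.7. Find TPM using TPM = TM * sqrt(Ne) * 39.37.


Formula: TPM = TM * sqrt(Ne) * 39.37
Step 1: sqrt(Ne) = sqrt(54) = 7.3485
Step 2: TM * sqrt(Ne) = 4.7 * 7.3485 = 34.538
Step 3: TPM = 34.538 * 39.37 = 1360 twists/m

1360 twists/m


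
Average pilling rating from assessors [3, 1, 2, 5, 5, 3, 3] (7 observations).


Formula: Mean = sum / count
Sum = 3 + 1 + 2 + 5 + 5 + 3 + 3 = 22
Mean = 22 / 7 = 3.1

3.1


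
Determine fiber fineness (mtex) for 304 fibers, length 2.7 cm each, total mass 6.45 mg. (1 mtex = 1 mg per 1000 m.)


Formula: fineness (mtex) = mass (mg) / total length (km) = (mass_mg / total_length_m) * 1000
Step 1: Convert fiber length: 2.7 cm = 0.027 m
Step 2: Total fiber length = 304 * 0.027 = 8.208 m
Step 3: Linear density = 6.45 mg / 8.208 m = 0.7858 mg/m
Step 4: fineness = 0.7858 * 1000 = 785.8 mtex

785.8 mtex


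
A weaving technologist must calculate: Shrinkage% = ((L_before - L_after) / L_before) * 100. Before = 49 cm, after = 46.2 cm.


Formula: Shrinkage% = ((L_before - L_after) / L_before) * 100
Step 1: Shrinkage = 49 - 46.2 = 2.8 cm
Step 2: Shrinkage% = (2.8 / 49) * 100
Step 3: Shrinkage% = 0.057143 * 100 = 5.7143% ≈ 5.7%

5.7%


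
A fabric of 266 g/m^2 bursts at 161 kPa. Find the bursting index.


Formula: Bursting Index = Bursting Strength / Fabric GSM
BI = 161 kPa / 266 g/m^2
BI = 0.605 kPa/(g/m^2)

0.605 kPa/(g/m^2)


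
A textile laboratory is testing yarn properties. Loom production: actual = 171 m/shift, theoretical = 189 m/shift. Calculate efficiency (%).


Formula: Efficiency% = (Actual output / Theoretical output) * 100
Efficiency% = (171 / 189) * 100
Efficiency% = 0.904762 * 100 = 90.4762% ≈ 90.5%

90.5%


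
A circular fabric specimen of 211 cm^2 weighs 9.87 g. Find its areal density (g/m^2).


Formula: GSM = mass_g / area_m2
Step 1: Convert area: 211 cm^2 = 211 / 10000 = 0.0211 m^2
Step 2: GSM = 9.87 g / 0.0211 m^2 = 467.8 g/m^2

467.8 g/m^2


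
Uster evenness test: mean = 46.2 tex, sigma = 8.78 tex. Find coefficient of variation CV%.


Formula: CV% = (standard deviation / mean) * 100
Step 1: Ratio = 8.78 / 46.2 = 0.190043
Step 2: CV% = 0.190043 * 100 = 19.0043% ≈ 19.0%

19.0%


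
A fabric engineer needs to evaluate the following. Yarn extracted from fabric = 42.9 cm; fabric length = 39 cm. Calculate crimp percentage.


Formula: Crimp% = ((L_yarn - L_fabric) / L_fabric) * 100
Step 1: Extension = 42.9 - 39 = 3.9 cm
Step 2: Crimp% = (3.9 / 39) * 100
Step 3: Crimp% = 0.1 * 100 = 10.0%

10.0%


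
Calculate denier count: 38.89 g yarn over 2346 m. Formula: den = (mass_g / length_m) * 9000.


Formula: den = (mass_g / length_m) * 9000
Substituting: den = (38.89 / 2346) * 9000
Intermediate: 38.89 / 2346 = 0.01657715 g/m
den = 0.01657715 * 9000 = 149.2 denier

149.2 denier


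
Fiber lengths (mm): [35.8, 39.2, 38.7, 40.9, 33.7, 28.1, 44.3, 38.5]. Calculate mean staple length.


Formula: Mean = sum of lengths / count
Sum = 35.8 + 39.2 + 38.7 + 40.9 + 33.7 + 28.1 + 44.3 + 38.5
Sum = 299.2 mm
Mean = 299.2 / 8 = 37.40 mm

37.40 mm


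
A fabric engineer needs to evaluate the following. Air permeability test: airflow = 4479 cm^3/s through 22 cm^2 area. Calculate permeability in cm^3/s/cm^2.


Formula: Air Permeability = Airflow / Test Area
AP = 4479 cm^3/s / 22 cm^2
AP = 203.6 cm^3/s/cm^2

203.6 cm^3/s/cm^2


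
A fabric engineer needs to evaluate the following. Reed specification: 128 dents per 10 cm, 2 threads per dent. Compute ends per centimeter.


Formula: EPC = (dents per 10 cm * ends per dent) / 10
Step 1: Total ends per 10 cm = 128 * 2 = 256
Step 2: EPC = 256 / 10 = 25.6 ends/cm

25.6 ends/cm


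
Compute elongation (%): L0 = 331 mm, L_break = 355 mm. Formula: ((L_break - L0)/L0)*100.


Formula: Elongation (%) = ((L_break - L0) / L0) * 100
Step 1: Extension = 355 - 331 = 24 mm
Step 2: Elongation = (24 / 331) * 100
Step 3: Elongation = 0.072508 * 100 = 7.2508% ≈ 7.3%

7.3%


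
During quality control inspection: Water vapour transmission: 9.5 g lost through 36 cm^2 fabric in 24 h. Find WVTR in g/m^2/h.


Formula: WVTR = mass_loss / (area * time)
Step 1: Convert area: 36 cm^2 = 0.0036 m^2
Step 2: WVTR = 9.5 g / (0.0036 m^2 * 24 h)
Step 3: WVTR = 9.5 / 0.0864 = 110.0 g/m^2/h

110.0 g/m^2/h


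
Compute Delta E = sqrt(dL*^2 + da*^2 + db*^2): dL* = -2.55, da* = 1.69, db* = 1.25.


Formula: Delta E = sqrt(dL*^2 + da*^2 + db*^2)
Step 1: dL*^2 = (-2.55)^2 = 6.5025
Step 2: da*^2 = 1.69^2 = 2.8561
Step 3: db*^2 = 1.25^2 = 1.5625
Step 4: Sum = 6.5025 + 2.8561 + 1.5625 = 10.9211
Step 5: Delta E = sqrt(10.9211) = 3.3

3.3 Delta E


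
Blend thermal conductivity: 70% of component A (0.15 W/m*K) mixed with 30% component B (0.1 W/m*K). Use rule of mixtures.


Formula: Blend property = (fraction_A * property_A) + (fraction_B * property_B)
Step 1: Contribution A = 70/100 * 0.15 W/m*K = 0.105 W/m*K
Step 2: Contribution B = 30/100 * 0.1 W/m*K = 0.03 W/m*K
Step 3: Blend thermal conductivity = 0.105 + 0.03 = 0.135 W/m*K

0.135 W/m*K


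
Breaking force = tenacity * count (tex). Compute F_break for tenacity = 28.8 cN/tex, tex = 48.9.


Formula: Breaking force = Tenacity * Linear density
F = 28.8 cN/tex * 48.9 tex
F = 1408.32 cN

1408.32 cN


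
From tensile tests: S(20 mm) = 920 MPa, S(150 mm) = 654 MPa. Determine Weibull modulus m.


Formula: m = ln(L1/L2) / ln(S2/S1)
Step 1: ln(L1/L2) = ln(20/150) = -2.01490
Step 2: S2/S1 = 654/920 = 0.71087
Step 3: ln(S2/S1) = ln(0.71087) = -0.34127
Step 4: m = -2.01490 / -0.34127 = 5.90

5.90 (Weibull m)


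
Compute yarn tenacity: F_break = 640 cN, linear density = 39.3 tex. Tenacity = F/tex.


Formula: Tenacity = Breaking force / Linear density
Tenacity = 640 cN / 39.3 tex
Tenacity = 16.28 cN/tex

16.28 cN/tex


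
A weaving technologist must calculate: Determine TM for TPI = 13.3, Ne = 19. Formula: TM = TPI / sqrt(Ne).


Formula: TM = TPI / sqrt(Ne)
Step 1: sqrt(Ne) = sqrt(19) = 4.3589
Step 2: TM = 13.3 / 4.3589 = 3.05

3.05 TM


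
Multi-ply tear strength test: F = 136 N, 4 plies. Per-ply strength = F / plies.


Formula: Per-ply strength = Total force / Number of plies
Per-ply = 136 N / 4
Per-ply = 34 N

34 N


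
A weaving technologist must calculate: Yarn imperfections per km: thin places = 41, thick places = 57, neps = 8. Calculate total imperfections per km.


Formula: Total = thin places + thick places + neps
Total = 41 + 57 + 8
Total = 106 imperfections/km

106 imperfections/km


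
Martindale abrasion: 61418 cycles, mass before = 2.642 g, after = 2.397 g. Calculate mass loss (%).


Formula: Mass loss% = ((m_before - m_after) / m_before) * 100
Step 1: Mass loss = 2.642 - 2.397 = 0.245 g
Step 2: Ratio = 0.245 / 2.642 = 0.0927328
Step 3: Mass loss% = 0.0927328 * 100 = 9.27328% ≈ 9.27%

9.27%


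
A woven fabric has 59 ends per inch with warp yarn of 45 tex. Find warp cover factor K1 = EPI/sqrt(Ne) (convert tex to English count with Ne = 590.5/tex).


Formula: K1 = EPI / sqrt(Ne), with Ne = 590.5 / tex_warp
Step 1: Ne = 590.5 / 45 = 13.122
Step 2: sqrt(Ne) = sqrt(13.122) = 3.6224
Step 3: K1 = 59 / 3.6224 = 16.3

16.3


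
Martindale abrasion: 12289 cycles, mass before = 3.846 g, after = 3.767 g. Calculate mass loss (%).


Formula: Mass loss% = ((m_before - m_after) / m_before) * 100
Step 1: Mass loss = 3.846 - 3.767 = 0.079 g
Step 2: Ratio = 0.079 / 3.846 = 0.0205408
Step 3: Mass loss% = 0.0205408 * 100 = 2.05408% ≈ 2.05%

2.05%


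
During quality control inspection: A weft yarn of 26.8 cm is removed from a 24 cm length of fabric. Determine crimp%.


Formula: Crimp% = ((L_yarn - L_fabric) / L_fabric) * 100
Step 1: Extension = 26.8 - 24 = 2.8 cm
Step 2: Crimp% = (2.8 / 24) * 100
Step 3: Crimp% = 0.116667 * 100 = 11.6667% ≈ 11.7%

11.7%


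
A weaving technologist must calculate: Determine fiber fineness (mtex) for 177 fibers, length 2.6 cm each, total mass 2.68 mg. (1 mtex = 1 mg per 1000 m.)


Formula: fineness (mtex) = mass (mg) / total length (km) = (mass_mg / total_length_m) * 1000
Step 1: Convert fiber length: 2.6 cm = 0.026 m
Step 2: Total fiber length = 177 * 0.026 = 4.602 m
Step 3: Linear density = 2.68 mg / 4.602 m = 0.5824 mg/m
Step 4: fineness = 0.5824 * 1000 = 582.4 mtex

582.4 mtex


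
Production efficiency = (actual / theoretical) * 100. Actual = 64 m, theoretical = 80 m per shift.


Formula: Efficiency% = (Actual output / Theoretical output) * 100
Efficiency% = (64 / 80) * 100
Efficiency% = 0.8 * 100 = 80.0%

80.0%


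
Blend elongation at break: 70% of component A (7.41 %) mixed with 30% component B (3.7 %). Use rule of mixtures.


Formula: Blend property = (fraction_A * property_A) + (fraction_B * property_B)
Step 1: Contribution A = 70/100 * 7.41 % = 5.187 %
Step 2: Contribution B = 30/100 * 3.7 % = 1.11 %
Step 3: Blend elongation at break = 5.187 + 1.11 = 6.297 %

6.297 %


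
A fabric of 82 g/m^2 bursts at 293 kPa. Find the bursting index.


Formula: Bursting Index = Bursting Strength / Fabric GSM
BI = 293 kPa / 82 g/m^2
BI = 3.573 kPa/(g/m^2)

3.573 kPa/(g/m^2)


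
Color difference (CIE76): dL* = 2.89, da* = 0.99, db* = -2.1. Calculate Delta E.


Formula: Delta E = sqrt(dL*^2 + da*^2 + db*^2)
Step 1: dL*^2 = 2.89^2 = 8.3521
Step 2: da*^2 = 0.99^2 = 0.9801
Step 3: db*^2 = (-2.1)^2 = 4.41
Step 4: Sum = 8.3521 + 0.9801 + 4.41 = 13.7422
Step 5: Delta E = sqrt(13.7422) = 3.71

3.71 Delta E


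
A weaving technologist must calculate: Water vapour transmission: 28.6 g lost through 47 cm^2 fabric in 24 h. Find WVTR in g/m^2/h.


Formula: WVTR = mass_loss / (area * time)
Step 1: Convert area: 47 cm^2 = 0.0047 m^2
Step 2: WVTR = 28.6 g / (0.0047 m^2 * 24 h)
Step 3: WVTR = 28.6 / 0.1128 = 253.5 g/m^2/h

253.5 g/m^2/h


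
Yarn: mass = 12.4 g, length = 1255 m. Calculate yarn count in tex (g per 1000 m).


Formula: Tex = (mass_g / length_m) * 1000
Substituting: Tex = (12.4 / 1255) * 1000
Intermediate: 12.4 / 1255 = 0.00988048 g/m
Tex = 0.00988048 * 1000 = 9.88 tex

9.88 tex


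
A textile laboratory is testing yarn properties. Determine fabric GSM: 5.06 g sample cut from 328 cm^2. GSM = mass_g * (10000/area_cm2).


Formula: GSM = mass_g / area_m2
Step 1: Convert area: 328 cm^2 = 328 / 10000 = 0.0328 m^2
Step 2: GSM = 5.06 g / 0.0328 m^2 = 154.3 g/m^2

154.3 g/m^2


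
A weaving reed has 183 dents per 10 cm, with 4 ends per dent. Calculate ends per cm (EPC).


Formula: EPC = (dents per 10 cm * ends per dent) / 10
Step 1: Total ends per 10 cm = 183 * 4 = 732
Step 2: EPC = 732 / 10 = 73.2 ends/cm

73.2 ends/cm


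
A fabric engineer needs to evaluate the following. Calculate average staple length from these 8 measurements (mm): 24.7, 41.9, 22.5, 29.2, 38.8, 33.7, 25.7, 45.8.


Formula: Mean = sum of lengths / count
Sum = 24.7 + 41.9 + 22.5 + 29.2 + 38.8 + 33.7 + 25.7 + 45.8
Sum = 262.3 mm
Mean = 262.3 / 8 = 32.79 mm

32.79 mm


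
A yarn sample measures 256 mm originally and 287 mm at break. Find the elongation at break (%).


Formula: Elongation (%) = ((L_break - L0) / L0) * 100
Step 1: Extension = 287 - 256 = 31 mm
Step 2: Elongation = (31 / 256) * 100
Step 3: Elongation = 0.121094 * 100 = 12.1094% ≈ 12.1%

12.1%


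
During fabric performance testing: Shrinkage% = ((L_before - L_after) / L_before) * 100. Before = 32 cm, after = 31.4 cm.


Formula: Shrinkage% = ((L_before - L_after) / L_before) * 100
Step 1: Shrinkage = 32 - 31.4 = 0.6 cm
Step 2: Shrinkage% = (0.6 / 32) * 100
Step 3: Shrinkage% = 0.01875 * 100 = 1.875% ≈ 1.9%

1.9%


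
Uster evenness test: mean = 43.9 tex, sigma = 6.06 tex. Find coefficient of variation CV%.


Formula: CV% = (standard deviation / mean) * 100
Step 1: Ratio = 6.06 / 43.9 = 0.138041
Step 2: CV% = 0.138041 * 100 = 13.8041% ≈ 13.8%

13.8%


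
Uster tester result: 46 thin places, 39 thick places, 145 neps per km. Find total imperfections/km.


Formula: Total = thin places + thick places + neps
Total = 46 + 39 + 145
Total = 230 imperfections/km

230 imperfections/km


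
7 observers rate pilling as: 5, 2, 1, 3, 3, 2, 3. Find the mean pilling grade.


Formula: Mean = sum / count
Sum = 5 + 2 + 1 + 3 + 3 + 2 + 3 = 19
Mean = 19 / 7 = 2.7

2.7


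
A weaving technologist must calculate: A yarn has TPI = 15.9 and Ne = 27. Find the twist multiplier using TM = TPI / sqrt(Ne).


Formula: TM = TPI / sqrt(Ne)
Step 1: sqrt(Ne) = sqrt(27) = 5.1962
Step 2: TM = 15.9 / 5.1962 = 3.06

3.06 TM


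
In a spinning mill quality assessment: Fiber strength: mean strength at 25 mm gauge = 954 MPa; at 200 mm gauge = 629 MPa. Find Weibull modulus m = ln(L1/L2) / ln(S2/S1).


Formula: m = ln(L1/L2) / ln(S2/S1)
Step 1: ln(L1/L2) = ln(25/200) = -2.07944
Step 2: S2/S1 = 629/954 = 0.65933
Step 3: ln(S2/S1) = ln(0.65933) = -0.41653
Step 4: m = -2.07944 / -0.41653 = 4.99

4.99 (Weibull m)


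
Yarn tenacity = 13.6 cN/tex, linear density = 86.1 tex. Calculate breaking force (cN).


Formula: Breaking force = Tenacity * Linear density
F = 13.6 cN/tex * 86.1 tex
F = 1170.96 cN

1170.96 cN


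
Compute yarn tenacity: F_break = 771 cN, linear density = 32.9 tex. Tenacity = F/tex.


Formula: Tenacity = Breaking force / Linear density
Tenacity = 771 cN / 32.9 tex
Tenacity = 23.43 cN/tex

23.43 cN/tex


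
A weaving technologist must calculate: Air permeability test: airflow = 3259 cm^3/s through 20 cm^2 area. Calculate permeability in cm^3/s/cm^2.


Formula: Air Permeability = Airflow / Test Area
AP = 3259 cm^3/s / 20 cm^2
AP = 163.0 cm^3/s/cm^2

163.0 cm^3/s/cm^2


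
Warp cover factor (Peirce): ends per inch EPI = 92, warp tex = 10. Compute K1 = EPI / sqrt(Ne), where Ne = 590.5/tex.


Formula: K1 = EPI / sqrt(Ne), with Ne = 590.5 / tex_warp
Step 1: Ne = 590.5 / 10 = 59.05
Step 2: sqrt(Ne) = sqrt(59.05) = 7.6844
Step 3: K1 = 92 / 7.6844 = 12.0

12.0


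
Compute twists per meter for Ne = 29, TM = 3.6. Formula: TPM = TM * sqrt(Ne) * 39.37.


Formula: TPM = TM * sqrt(Ne) * 39.37
Step 1: sqrt(Ne) = sqrt(29) = 5.3852
Step 2: TM * sqrt(Ne) = 3.6 * 5.3852 = 19.3867
Step 3: TPM = 19.3867 * 39.37 = 763 twists/m

763 twists/m


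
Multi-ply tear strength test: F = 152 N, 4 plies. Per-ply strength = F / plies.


Formula: Per-ply strength = Total force / Number of plies
Per-ply = 152 N / 4
Per-ply = 38 N

38 N


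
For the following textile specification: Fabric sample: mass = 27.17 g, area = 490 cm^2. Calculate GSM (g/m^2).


Formula: GSM = mass_g / area_m2
Step 1: Convert area: 490 cm^2 = 490 / 10000 = 0.049 m^2
Step 2: GSM = 27.17 g / 0.049 m^2 = 554.5 g/m^2

554.5 g/m^2


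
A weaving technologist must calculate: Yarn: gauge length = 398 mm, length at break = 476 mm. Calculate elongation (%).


Formula: Elongation (%) = ((L_break - L0) / L0) * 100
Step 1: Extension = 476 - 398 = 78 mm
Step 2: Elongation = (78 / 398) * 100
Step 3: Elongation = 0.19598 * 100 = 19.598% ≈ 19.6%

19.6%


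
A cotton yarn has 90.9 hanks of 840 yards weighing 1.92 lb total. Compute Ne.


Formula: Ne = hanks / mass_lb
Substituting: Ne = 90.9 / 1.92
Ne = 47.3

47.3 Ne


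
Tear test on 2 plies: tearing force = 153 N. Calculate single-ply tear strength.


Formula: Per-ply strength = Total force / Number of plies
Per-ply = 153 N / 2
Per-ply = 76.5 N

76.5 N


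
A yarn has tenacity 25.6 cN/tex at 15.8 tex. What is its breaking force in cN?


Formula: Breaking force = Tenacity * Linear density
F = 25.6 cN/tex * 15.8 tex
F = 404.48 cN

404.48 cN


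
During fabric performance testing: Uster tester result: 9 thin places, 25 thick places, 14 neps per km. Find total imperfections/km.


Formula: Total = thin places + thick places + neps
Total = 9 + 25 + 14
Total = 48 imperfections/km

48 imperfections/km


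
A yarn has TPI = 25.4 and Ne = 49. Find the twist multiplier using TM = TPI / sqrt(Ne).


Formula: TM = TPI / sqrt(Ne)
Step 1: sqrt(Ne) = sqrt(49) = 7
Step 2: TM = 25.4 / 7 = 3.63

3.63 TM


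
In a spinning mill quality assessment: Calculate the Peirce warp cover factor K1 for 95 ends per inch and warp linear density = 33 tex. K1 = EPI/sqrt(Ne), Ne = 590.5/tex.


Formula: K1 = EPI / sqrt(Ne), with Ne = 590.5 / tex_warp
Step 1: Ne = 590.5 / 33 = 17.894
Step 2: sqrt(Ne) = sqrt(17.894) = 4.2301
Step 3: K1 = 95 / 4.2301 = 22.5

22.5


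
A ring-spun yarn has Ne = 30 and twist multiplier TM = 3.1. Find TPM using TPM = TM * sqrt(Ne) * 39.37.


Formula: TPM = TM * sqrt(Ne) * 39.37
Step 1: sqrt(Ne) = sqrt(30) = 5.4772
Step 2: TM * sqrt(Ne) = 3.1 * 5.4772 = 16.9793
Step 3: TPM = 16.9793 * 39.37 = 668 twists/m

668 twists/m


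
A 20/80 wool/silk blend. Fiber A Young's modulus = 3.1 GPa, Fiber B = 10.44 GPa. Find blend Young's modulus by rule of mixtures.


Formula: Blend property = (fraction_A * property_A) + (fraction_B * property_B)
Step 1: Contribution A = 20/100 * 3.1 GPa = 0.62 GPa
Step 2: Contribution B = 80/100 * 10.44 GPa = 8.352 GPa
Step 3: Blend Young's modulus = 0.62 + 8.352 = 8.972 GPa

8.972 GPa


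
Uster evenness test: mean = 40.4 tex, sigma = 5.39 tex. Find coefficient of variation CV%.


Formula: CV% = (standard deviation / mean) * 100
Step 1: Ratio = 5.39 / 40.4 = 0.133416
Step 2: CV% = 0.133416 * 100 = 13.3416% ≈ 13.3%

13.3%


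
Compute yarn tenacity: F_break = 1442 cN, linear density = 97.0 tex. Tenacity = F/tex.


Formula: Tenacity = Breaking force / Linear density
Tenacity = 1442 cN / 97.0 tex
Tenacity = 14.87 cN/tex

14.87 cN/tex


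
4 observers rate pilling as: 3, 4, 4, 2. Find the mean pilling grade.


Formula: Mean = sum / count
Sum = 3 + 4 + 4 + 2 = 13
Mean = 13 / 4 = 3.3

3.3


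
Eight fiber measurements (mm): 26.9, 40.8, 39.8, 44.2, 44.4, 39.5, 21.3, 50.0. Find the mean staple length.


Formula: Mean = sum of lengths / count
Sum = 26.9 + 40.8 + 39.8 + 44.2 + 44.4 + 39.5 + 21.3 + 50.0
Sum = 306.9 mm
Mean = 306.9 / 8 = 38.36 mm

38.36 mm


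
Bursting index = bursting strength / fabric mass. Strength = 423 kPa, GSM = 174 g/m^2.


Formula: Bursting Index = Bursting Strength / Fabric GSM
BI = 423 kPa / 174 g/m^2
BI = 2.431 kPa/(g/m^2)

2.431 kPa/(g/m^2)


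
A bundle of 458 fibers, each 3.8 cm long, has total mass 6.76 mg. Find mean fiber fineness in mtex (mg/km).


Formula: fineness (mtex) = mass (mg) / total length (km) = (mass_mg / total_length_m) * 1000
Step 1: Convert fiber length: 3.8 cm = 0.038 m
Step 2: Total fiber length = 458 * 0.038 = 17.404 m
Step 3: Linear density = 6.76 mg / 17.404 m = 0.3884 mg/m
Step 4: fineness = 0.3884 * 1000 = 388.4 mtex

388.4 mtex


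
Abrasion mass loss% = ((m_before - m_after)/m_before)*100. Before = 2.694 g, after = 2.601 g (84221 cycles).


Formula: Mass loss% = ((m_before - m_after) / m_before) * 100
Step 1: Mass loss = 2.694 - 2.601 = 0.093 g
Step 2: Ratio = 0.093 / 2.694 = 0.0345212
Step 3: Mass loss% = 0.0345212 * 100 = 3.45212% ≈ 3.45%

3.45%


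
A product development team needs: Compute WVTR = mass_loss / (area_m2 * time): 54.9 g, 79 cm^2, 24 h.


Formula: WVTR = mass_loss / (area * time)
Step 1: Convert area: 79 cm^2 = 0.0079 m^2
Step 2: WVTR = 54.9 g / (0.0079 m^2 * 24 h)
Step 3: WVTR = 54.9 / 0.1896 = 289.6 g/m^2/h

289.6 g/m^2/h


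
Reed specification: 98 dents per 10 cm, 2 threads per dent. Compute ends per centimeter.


Formula: EPC = (dents per 10 cm * ends per dent) / 10
Step 1: Total ends per 10 cm = 98 * 2 = 196
Step 2: EPC = 196 / 10 = 19.6 ends/cm

19.6 ends/cm


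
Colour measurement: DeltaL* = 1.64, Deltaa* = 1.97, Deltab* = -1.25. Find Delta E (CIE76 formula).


Formula: Delta E = sqrt(dL*^2 + da*^2 + db*^2)
Step 1: dL*^2 = 1.64^2 = 2.6896
Step 2: da*^2 = 1.97^2 = 3.8809
Step 3: db*^2 = (-1.25)^2 = 1.5625
Step 4: Sum = 2.6896 + 3.8809 + 1.5625 = 8.133
Step 5: Delta E = sqrt(8.133) = 2.85

2.85 Delta E


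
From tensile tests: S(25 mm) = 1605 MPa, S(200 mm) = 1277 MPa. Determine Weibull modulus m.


Formula: m = ln(L1/L2) / ln(S2/S1)
Step 1: ln(L1/L2) = ln(25/200) = -2.07944
Step 2: S2/S1 = 1277/1605 = 0.79564
Step 3: ln(S2/S1) = ln(0.79564) = -0.22861
Step 4: m = -2.07944 / -0.22861 = 9.10

9.10 (Weibull m)


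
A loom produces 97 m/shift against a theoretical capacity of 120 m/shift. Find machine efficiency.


Formula: Efficiency% = (Actual output / Theoretical output) * 100
Efficiency% = (97 / 120) * 100
Efficiency% = 0.808333 * 100 = 80.8333% ≈ 80.8%

80.8%


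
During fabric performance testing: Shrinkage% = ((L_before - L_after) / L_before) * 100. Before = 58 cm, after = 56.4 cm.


Formula: Shrinkage% = ((L_before - L_after) / L_before) * 100
Step 1: Shrinkage = 58 - 56.4 = 1.6 cm
Step 2: Shrinkage% = (1.6 / 58) * 100
Step 3: Shrinkage% = 0.027586 * 100 = 2.7586% ≈ 2.8%

2.8%


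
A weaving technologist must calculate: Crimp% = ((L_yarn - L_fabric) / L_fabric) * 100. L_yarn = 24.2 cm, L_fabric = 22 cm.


Formula: Crimp% = ((L_yarn - L_fabric) / L_fabric) * 100
Step 1: Extension = 24.2 - 22 = 2.2 cm
Step 2: Crimp% = (2.2 / 22) * 100
Step 3: Crimp% = 0.1 * 100 = 10.0%

10.0%


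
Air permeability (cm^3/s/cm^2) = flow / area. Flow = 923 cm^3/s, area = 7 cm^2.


Formula: Air Permeability = Airflow / Test Area
AP = 923 cm^3/s / 7 cm^2
AP = 131.9 cm^3/s/cm^2

131.9 cm^3/s/cm^2


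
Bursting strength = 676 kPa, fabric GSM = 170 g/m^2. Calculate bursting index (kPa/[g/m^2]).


Formula: Bursting Index = Bursting Strength / Fabric GSM
BI = 676 kPa / 170 g/m^2
BI = 3.976 kPa/(g/m^2)

3.976 kPa/(g/m^2)


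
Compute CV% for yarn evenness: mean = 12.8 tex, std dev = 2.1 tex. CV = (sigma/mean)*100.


Formula: CV% = (standard deviation / mean) * 100
Step 1: Ratio = 2.1 / 12.8 = 0.164063
Step 2: CV% = 0.164063 * 100 = 16.4063% ≈ 16.4%

16.4%


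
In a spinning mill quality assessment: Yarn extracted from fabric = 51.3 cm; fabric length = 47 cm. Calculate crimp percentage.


Formula: Crimp% = ((L_yarn - L_fabric) / L_fabric) * 100
Step 1: Extension = 51.3 - 47 = 4.3 cm
Step 2: Crimp% = (4.3 / 47) * 100
Step 3: Crimp% = 0.091489 * 100 = 9.1489% ≈ 9.1%

9.1%


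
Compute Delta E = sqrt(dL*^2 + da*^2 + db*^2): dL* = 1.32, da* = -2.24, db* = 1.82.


Formula: Delta E = sqrt(dL*^2 + da*^2 + db*^2)
Step 1: dL*^2 = 1.32^2 = 1.7424
Step 2: da*^2 = (-2.24)^2 = 5.0176
Step 3: db*^2 = 1.82^2 = 3.3124
Step 4: Sum = 1.7424 + 5.0176 + 3.3124 = 10.0724
Step 5: Delta E = sqrt(10.0724) = 3.17

3.17 Delta E


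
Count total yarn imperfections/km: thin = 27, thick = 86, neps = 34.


Formula: Total = thin places + thick places + neps
Total = 27 + 86 + 34
Total = 147 imperfections/km

147 imperfections/km


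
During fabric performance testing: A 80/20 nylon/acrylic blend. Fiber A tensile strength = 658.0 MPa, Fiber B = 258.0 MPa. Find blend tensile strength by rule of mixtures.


Formula: Blend property = (fraction_A * property_A) + (fraction_B * property_B)
Step 1: Contribution A = 80/100 * 658.0 MPa = 526.4 MPa
Step 2: Contribution B = 20/100 * 258.0 MPa = 51.6 MPa
Step 3: Blend tensile strength = 526.4 + 51.6 = 578.0 MPa

578.0 MPa


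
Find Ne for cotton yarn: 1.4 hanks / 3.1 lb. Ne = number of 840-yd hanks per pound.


Formula: Ne = hanks / mass_lb
Substituting: Ne = 1.4 / 3.1
Ne = 0.5

0.5 Ne


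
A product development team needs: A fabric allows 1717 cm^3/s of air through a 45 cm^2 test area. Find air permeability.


Formula: Air Permeability = Airflow / Test Area
AP = 1717 cm^3/s / 45 cm^2
AP = 38.2 cm^3/s/cm^2

38.2 cm^3/s/cm^2


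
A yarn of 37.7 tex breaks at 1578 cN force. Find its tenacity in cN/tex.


Formula: Tenacity = Breaking force / Linear density
Tenacity = 1578 cN / 37.7 tex
Tenacity = 41.86 cN/tex

41.86 cN/tex


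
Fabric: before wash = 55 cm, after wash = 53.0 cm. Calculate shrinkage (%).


Formula: Shrinkage% = ((L_before - L_after) / L_before) * 100
Step 1: Shrinkage = 55 - 53.0 = 2.0 cm
Step 2: Shrinkage% = (2.0 / 55) * 100
Step 3: Shrinkage% = 0.036364 * 100 = 3.6364% ≈ 3.6%

3.6%


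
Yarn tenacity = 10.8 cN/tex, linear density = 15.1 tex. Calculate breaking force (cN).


Formula: Breaking force = Tenacity * Linear density
F = 10.8 cN/tex * 15.1 tex
F = 163.08 cN

163.08 cN


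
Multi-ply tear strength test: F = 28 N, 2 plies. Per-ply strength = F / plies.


Formula: Per-ply strength = Total force / Number of plies
Per-ply = 28 N / 2
Per-ply = 14 N

14 N


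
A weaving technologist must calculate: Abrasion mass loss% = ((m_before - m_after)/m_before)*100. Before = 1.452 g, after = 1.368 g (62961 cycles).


Formula: Mass loss% = ((m_before - m_after) / m_before) * 100
Step 1: Mass loss = 1.452 - 1.368 = 0.084 g
Step 2: Ratio = 0.084 / 1.452 = 0.0578512
Step 3: Mass loss% = 0.0578512 * 100 = 5.78512% ≈ 5.79%

5.79%


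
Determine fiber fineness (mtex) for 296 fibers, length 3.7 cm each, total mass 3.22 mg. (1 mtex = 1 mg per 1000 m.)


Formula: fineness (mtex) = mass (mg) / total length (km) = (mass_mg / total_length_m) * 1000
Step 1: Convert fiber length: 3.7 cm = 0.037 m
Step 2: Total fiber length = 296 * 0.037 = 10.952 m
Step 3: Linear density = 3.22 mg / 10.952 m = 0.2940 mg/m
Step 4: fineness = 0.2940 * 1000 = 294.0 mtex

294.0 mtex


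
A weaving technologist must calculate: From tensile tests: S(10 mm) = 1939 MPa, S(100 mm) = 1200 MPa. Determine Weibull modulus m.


Formula: m = ln(L1/L2) / ln(S2/S1)
Step 1: ln(L1/L2) = ln(10/100) = -2.30259
Step 2: S2/S1 = 1200/1939 = 0.61888
Step 3: ln(S2/S1) = ln(0.61888) = -0.47984
Step 4: m = -2.30259 / -0.47984 = 4.80

4.80 (Weibull m)


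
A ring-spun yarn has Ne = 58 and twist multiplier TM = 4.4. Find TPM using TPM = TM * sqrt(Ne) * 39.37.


Formula: TPM = TM * sqrt(Ne) * 39.37
Step 1: sqrt(Ne) = sqrt(58) = 7.6158
Step 2: TM * sqrt(Ne) = 4.4 * 7.6158 = 33.5095
Step 3: TPM = 33.5095 * 39.37 = 1319 twists/m

1319 twists/m


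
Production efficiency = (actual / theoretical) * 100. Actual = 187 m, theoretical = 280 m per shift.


Formula: Efficiency% = (Actual output / Theoretical output) * 100
Efficiency% = (187 / 280) * 100
Efficiency% = 0.667857 * 100 = 66.7857% ≈ 66.8%

66.8%


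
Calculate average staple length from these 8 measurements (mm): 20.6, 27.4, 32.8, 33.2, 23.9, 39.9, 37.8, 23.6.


Formula: Mean = sum of lengths / count
Sum = 20.6 + 27.4 + 32.8 + 33.2 + 23.9 + 39.9 + 37.8 + 23.6
Sum = 239.2 mm
Mean = 239.2 / 8 = 29.90 mm

29.90 mm
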